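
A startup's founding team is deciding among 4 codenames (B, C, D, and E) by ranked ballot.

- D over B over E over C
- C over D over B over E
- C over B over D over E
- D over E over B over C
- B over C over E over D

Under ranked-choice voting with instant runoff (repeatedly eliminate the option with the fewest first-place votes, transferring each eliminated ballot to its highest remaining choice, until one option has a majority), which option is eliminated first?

E

Round 1: C 2, D 2, B 1, E 0. E has the fewest and is eliminated.
Round 2: C 2, D 2, B 1. B has the fewest and is eliminated.
Round 3: C 3, D 2. C has a majority.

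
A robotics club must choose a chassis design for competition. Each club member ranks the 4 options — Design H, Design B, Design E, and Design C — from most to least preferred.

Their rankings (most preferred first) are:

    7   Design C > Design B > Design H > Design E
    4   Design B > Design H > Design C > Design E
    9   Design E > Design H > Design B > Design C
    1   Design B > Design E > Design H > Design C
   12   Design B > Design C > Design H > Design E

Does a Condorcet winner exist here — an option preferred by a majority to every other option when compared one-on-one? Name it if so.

Head-to-head results (33 voters total):
Design H vs Design B: Design B wins 24–9.
Design H vs Design E: Design H wins 23–10.
Design H vs Design C: Design C wins 19–14.
Design B vs Design E: Design B wins 24–9.
Design B vs Design C: Design B wins 26–7.
Design E vs Design C: Design C wins 23–10.
Design B beats each rival — Design H (24–9), Design E (24–9), Design C (26–7) — so Design B is the Condorcet winner.

Design B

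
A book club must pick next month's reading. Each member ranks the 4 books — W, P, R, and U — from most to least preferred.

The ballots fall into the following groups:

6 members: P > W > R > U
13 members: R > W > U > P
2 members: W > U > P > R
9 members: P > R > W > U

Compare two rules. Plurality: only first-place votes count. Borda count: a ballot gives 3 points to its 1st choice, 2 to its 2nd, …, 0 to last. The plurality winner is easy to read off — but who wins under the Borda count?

R

Plurality first-place counts: W 2, P 15, R 13, U 0 → P.
Borda totals: W 53, P 47, R 63, U 17 → R.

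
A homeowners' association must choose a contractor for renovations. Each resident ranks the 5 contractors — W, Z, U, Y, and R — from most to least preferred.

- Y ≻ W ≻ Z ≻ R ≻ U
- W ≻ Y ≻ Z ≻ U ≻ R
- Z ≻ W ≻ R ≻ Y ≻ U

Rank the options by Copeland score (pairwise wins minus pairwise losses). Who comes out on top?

W

Pairwise results:
  W vs Z: W wins 2–1.
  W vs U: W wins 3–0.
  W vs Y: W wins 2–1.
  W vs R: W wins 3–0.
  Z vs U: Z wins 3–0.
  Z vs Y: Y wins 2–1.
  Z vs R: Z wins 3–0.
  U vs Y: Y wins 3–0.
  U vs R: R wins 2–1.
  Y vs R: Y wins 2–1.
Copeland scores (wins − losses):
  W: 4 − 0 = 4
  Z: 2 − 2 = 0
  U: 0 − 4 = -4
  Y: 3 − 1 = 2
  R: 1 − 3 = -2
W has the best Copeland score.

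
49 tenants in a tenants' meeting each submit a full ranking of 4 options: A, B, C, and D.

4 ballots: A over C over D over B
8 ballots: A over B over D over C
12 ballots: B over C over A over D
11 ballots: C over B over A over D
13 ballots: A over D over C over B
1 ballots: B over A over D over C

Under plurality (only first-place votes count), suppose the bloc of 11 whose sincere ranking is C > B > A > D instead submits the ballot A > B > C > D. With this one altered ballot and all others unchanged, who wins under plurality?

A

First-place totals with the altered ballot: A 36, B 13, C 0, D 0.
The winner is unchanged: still A.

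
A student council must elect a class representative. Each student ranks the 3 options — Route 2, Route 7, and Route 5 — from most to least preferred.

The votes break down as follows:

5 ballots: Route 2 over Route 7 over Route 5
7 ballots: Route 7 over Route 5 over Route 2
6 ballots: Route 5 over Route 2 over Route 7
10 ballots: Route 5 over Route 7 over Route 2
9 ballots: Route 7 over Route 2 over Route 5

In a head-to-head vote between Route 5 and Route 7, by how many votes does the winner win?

Ballots ranking Route 5 above Route 7: 6+10 = 16.
Ballots ranking Route 7 above Route 5: 5+7+9 = 21.
Route 7 wins 21–16, a margin of 5.

5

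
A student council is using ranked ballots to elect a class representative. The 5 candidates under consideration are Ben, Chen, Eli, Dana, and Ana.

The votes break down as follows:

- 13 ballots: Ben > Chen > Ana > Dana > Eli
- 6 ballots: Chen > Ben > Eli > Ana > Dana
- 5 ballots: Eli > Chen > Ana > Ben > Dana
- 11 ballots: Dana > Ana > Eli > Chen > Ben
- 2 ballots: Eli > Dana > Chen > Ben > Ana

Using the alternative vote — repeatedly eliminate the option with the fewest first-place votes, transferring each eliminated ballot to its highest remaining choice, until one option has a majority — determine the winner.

Round 1: Ben 13, Dana 11, Eli 7, Chen 6, Ana 0. Ana has the fewest and is eliminated.
Round 2: Ben 13, Dana 11, Eli 7, Chen 6. Chen has the fewest and is eliminated.
Round 3: Ben 19, Dana 11, Eli 7. Ben has a majority.

Ben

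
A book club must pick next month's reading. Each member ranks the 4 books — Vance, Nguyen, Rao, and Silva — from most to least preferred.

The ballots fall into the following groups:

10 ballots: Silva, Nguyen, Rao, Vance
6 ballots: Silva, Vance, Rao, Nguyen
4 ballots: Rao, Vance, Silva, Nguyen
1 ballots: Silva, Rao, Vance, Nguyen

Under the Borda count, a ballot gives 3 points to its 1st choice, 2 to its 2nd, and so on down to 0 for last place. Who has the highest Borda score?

Silva

Borda scores:
  Vance: 10·0 + 6·2 + 4·2 + 1 = 21
  Nguyen: 10·2 + 6·0 + 4·0 + 0 = 20
  Rao: 10·1 + 6·1 + 4·3 + 2 = 30
  Silva: 10·3 + 6·3 + 4·1 + 3 = 55
Silva has the highest total.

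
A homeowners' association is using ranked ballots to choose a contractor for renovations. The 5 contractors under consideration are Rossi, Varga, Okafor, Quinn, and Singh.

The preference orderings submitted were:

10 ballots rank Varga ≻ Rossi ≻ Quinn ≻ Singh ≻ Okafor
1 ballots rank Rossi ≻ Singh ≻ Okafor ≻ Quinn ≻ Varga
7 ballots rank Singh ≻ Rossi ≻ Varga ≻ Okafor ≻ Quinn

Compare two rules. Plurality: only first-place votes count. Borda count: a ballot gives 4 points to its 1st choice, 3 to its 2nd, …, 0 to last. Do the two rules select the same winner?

Plurality first-place counts: Rossi 1, Varga 10, Okafor 0, Quinn 0, Singh 7 → Varga.
Borda totals: Rossi 55, Varga 54, Okafor 9, Quinn 21, Singh 41 → Rossi.
The two rules disagree: plurality picks Varga, Borda picks Rossi.

No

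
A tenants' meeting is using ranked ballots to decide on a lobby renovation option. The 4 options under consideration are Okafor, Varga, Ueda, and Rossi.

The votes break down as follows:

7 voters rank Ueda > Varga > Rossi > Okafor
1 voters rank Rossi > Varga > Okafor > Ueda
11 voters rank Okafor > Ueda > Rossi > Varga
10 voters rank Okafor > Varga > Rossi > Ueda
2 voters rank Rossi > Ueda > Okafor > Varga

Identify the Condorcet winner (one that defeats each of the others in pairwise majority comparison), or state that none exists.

Okafor

Head-to-head results (31 voters total):
Okafor vs Varga: Okafor wins 23–8.
Okafor vs Ueda: Okafor wins 22–9.
Okafor vs Rossi: Okafor wins 21–10.
Varga vs Ueda: Ueda wins 20–11.
Varga vs Rossi: Varga wins 17–14.
Ueda vs Rossi: Ueda wins 18–13.
Okafor beats each rival — Varga (23–8), Ueda (22–9), Rossi (21–10) — so Okafor is the Condorcet winner.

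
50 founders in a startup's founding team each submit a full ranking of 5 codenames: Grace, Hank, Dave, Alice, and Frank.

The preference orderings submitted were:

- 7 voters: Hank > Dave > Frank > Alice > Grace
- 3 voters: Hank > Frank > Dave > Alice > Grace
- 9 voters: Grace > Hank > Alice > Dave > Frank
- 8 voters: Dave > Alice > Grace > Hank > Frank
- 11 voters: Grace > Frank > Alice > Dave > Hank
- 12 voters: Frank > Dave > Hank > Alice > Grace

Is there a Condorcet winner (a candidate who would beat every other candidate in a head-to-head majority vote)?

No

Head-to-head results (50 voters total):
Grace vs Hank: Grace wins 28–22.
Grace vs Dave: Dave wins 30–20.
Grace vs Alice: Alice wins 30–20.
Grace vs Frank: Grace wins 28–22.
Hank vs Dave: Dave wins 31–19.
Hank vs Alice: Hank wins 31–19.
Hank vs Frank: Hank wins 27–23.
Dave vs Alice: Dave wins 30–20.
Dave vs Frank: Frank wins 26–24.
Alice vs Frank: Frank wins 33–17.
No candidate beats all others: Grace beats Hank beats Alice beats Grace, a majority cycle.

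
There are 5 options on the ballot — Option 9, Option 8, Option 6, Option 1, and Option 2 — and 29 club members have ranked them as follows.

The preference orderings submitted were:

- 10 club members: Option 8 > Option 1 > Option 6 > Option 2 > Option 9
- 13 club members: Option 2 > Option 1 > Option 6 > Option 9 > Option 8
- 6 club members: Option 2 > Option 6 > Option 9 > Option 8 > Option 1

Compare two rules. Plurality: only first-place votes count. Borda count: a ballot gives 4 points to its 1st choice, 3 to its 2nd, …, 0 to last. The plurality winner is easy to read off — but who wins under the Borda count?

Plurality first-place counts: Option 9 0, Option 8 10, Option 6 0, Option 1 0, Option 2 19 → Option 2.
Borda totals: Option 9 25, Option 8 46, Option 6 64, Option 1 69, Option 2 86 → Option 2.

Option 2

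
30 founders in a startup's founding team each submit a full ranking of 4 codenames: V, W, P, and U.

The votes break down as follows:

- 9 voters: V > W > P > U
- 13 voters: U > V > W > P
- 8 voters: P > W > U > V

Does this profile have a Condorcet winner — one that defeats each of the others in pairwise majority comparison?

Head-to-head results (30 voters total):
V vs W: V wins 22–8.
V vs P: V wins 22–8.
V vs U: U wins 21–9.
W vs P: W wins 22–8.
W vs U: W wins 17–13.
P vs U: P wins 17–13.
No candidate beats all others: V beats W beats U beats V, a majority cycle.

No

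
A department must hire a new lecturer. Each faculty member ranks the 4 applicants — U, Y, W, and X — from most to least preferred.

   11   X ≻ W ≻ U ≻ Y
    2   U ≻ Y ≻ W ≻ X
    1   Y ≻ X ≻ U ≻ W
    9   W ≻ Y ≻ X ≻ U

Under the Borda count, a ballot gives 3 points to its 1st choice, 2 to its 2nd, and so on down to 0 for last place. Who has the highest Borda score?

W

Borda scores:
  U: 11·1 + 2·3 + 1 + 9·0 = 18
  Y: 11·0 + 2·2 + 3 + 9·2 = 25
  W: 11·2 + 2·1 + 0 + 9·3 = 51
  X: 11·3 + 2·0 + 2 + 9·1 = 44
W has the highest total.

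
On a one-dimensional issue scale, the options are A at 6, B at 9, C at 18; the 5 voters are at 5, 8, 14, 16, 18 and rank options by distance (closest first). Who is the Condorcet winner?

C

With single-peaked preferences on a line, the Condorcet winner is the candidate closest to the median voter.
The median voter (position 14) is closest to C at 18.
Check: C vs B — voters closer to C: 3 of 5.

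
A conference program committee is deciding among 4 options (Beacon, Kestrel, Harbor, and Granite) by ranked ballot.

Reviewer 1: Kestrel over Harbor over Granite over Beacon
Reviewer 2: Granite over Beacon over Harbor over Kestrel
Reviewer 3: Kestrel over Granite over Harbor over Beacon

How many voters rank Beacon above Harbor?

Ballots ranking Beacon above Harbor: 1.
Ballots ranking Harbor above Beacon: 2.
So 1 of 3 voters prefer Beacon to Harbor.

1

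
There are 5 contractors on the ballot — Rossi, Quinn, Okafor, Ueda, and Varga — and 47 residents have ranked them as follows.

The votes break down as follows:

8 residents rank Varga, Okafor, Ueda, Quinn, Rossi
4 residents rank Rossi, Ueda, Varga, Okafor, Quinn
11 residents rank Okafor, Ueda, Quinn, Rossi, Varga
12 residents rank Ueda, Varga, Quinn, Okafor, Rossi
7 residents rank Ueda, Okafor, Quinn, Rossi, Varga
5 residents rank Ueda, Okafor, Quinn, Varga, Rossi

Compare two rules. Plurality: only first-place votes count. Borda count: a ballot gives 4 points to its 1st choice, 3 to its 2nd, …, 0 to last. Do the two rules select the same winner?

Plurality first-place counts: Rossi 4, Quinn 0, Okafor 11, Ueda 24, Varga 8 → Ueda.
Borda totals: Rossi 34, Quinn 78, Okafor 120, Ueda 157, Varga 81 → Ueda.
The two rules agree on Ueda.

Yes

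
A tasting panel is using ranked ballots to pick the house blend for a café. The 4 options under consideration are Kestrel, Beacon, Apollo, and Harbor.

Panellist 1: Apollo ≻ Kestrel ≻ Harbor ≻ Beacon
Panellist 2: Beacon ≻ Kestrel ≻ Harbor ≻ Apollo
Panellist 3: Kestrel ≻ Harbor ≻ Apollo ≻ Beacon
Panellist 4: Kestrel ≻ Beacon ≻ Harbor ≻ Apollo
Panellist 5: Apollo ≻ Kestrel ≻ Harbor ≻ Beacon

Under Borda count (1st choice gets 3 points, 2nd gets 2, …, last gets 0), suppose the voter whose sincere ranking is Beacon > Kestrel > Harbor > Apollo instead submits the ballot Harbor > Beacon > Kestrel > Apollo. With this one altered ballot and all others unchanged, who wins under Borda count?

Borda totals with the altered ballot: Kestrel 11, Beacon 4, Apollo 7, Harbor 8.
The winner is unchanged: still Kestrel.

Kestrel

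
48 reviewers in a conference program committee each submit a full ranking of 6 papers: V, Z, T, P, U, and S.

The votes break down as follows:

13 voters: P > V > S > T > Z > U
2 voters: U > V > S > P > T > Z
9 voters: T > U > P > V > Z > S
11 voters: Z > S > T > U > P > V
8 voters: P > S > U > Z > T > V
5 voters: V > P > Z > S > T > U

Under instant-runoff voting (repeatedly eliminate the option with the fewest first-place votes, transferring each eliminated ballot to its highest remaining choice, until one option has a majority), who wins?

P

Round 1: P 21, Z 11, T 9, V 5, U 2, S 0. S has the fewest and is eliminated.
Round 2: P 21, Z 11, T 9, V 5, U 2. U has the fewest and is eliminated.
Round 3: P 21, Z 11, T 9, V 7. V has the fewest and is eliminated.
Round 4: P 28, Z 11, T 9. P has a majority.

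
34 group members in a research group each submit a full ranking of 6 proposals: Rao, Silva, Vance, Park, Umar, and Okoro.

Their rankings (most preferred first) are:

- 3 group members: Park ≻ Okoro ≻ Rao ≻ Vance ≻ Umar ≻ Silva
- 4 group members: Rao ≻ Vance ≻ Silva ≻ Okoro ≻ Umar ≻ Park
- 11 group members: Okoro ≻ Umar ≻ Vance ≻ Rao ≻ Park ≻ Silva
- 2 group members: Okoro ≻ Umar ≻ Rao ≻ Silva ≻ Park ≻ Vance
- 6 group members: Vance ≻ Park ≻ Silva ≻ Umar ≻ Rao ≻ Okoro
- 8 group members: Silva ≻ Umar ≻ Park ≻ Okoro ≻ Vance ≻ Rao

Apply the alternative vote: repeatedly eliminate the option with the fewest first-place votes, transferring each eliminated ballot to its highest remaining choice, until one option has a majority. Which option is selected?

Round 1: Okoro 13, Silva 8, Vance 6, Rao 4, Park 3, Umar 0. Umar has the fewest and is eliminated.
Round 2: Okoro 13, Silva 8, Vance 6, Rao 4, Park 3. Park has the fewest and is eliminated.
Round 3: Okoro 16, Silva 8, Vance 6, Rao 4. Rao has the fewest and is eliminated.
Round 4: Okoro 16, Vance 10, Silva 8. Silva has the fewest and is eliminated.
Round 5: Okoro 24, Vance 10. Okoro has a majority.

Okoro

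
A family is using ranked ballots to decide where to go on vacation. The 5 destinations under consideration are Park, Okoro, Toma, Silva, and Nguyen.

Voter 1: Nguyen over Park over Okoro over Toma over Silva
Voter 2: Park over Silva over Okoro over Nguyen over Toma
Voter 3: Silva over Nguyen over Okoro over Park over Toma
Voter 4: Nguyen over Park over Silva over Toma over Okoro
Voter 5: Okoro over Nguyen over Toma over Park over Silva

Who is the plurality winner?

First-place vote totals:
  Park: 1
  Okoro: 1
  Toma: 0
  Silva: 1
  Nguyen: 2
Nguyen has the most first-place votes.

Nguyen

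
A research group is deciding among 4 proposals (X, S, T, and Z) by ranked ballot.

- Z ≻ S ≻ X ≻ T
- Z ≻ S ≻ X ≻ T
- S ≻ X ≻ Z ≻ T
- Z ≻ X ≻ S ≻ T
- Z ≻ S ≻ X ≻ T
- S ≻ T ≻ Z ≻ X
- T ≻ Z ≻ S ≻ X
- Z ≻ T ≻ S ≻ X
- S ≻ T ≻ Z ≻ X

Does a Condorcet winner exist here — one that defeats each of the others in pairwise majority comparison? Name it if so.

Head-to-head results (9 voters total):
X vs S: S wins 8–1.
X vs T: X wins 5–4.
X vs Z: Z wins 8–1.
S vs T: S wins 7–2.
S vs Z: Z wins 6–3.
T vs Z: Z wins 6–3.
Z beats each rival — X (8–1), S (6–3), T (6–3) — so Z is the Condorcet winner.

Z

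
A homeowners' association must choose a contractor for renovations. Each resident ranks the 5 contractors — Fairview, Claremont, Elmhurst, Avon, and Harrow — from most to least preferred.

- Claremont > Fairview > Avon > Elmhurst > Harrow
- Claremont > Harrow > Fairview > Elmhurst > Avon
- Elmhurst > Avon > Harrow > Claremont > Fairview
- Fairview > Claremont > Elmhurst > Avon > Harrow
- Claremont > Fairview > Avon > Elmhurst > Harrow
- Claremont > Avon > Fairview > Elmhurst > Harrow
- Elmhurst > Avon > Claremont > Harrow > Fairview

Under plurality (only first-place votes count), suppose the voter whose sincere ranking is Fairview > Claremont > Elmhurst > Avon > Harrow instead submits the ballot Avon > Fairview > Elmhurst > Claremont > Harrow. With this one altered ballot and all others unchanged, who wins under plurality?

Claremont

First-place totals with the altered ballot: Fairview 0, Claremont 4, Elmhurst 2, Avon 1, Harrow 0.
The winner is unchanged: still Claremont.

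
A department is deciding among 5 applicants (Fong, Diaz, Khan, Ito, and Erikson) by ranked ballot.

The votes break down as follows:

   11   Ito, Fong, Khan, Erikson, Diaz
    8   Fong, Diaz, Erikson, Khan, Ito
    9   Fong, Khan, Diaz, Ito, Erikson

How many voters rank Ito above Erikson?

20

Ballots ranking Ito above Erikson: 11+9 = 20.
Ballots ranking Erikson above Ito: 8.
So 20 of 28 voters prefer Ito to Erikson.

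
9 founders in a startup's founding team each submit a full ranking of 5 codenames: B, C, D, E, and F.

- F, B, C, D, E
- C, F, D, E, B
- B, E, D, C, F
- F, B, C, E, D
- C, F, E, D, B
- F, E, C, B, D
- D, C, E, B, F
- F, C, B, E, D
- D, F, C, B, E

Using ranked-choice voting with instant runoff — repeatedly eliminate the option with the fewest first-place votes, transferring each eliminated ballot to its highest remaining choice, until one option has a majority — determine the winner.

F

Round 1: F 4, C 2, D 2, B 1, E 0. E has the fewest and is eliminated.
Round 2: F 4, C 2, D 2, B 1. B has the fewest and is eliminated.
Round 3: F 4, D 3, C 2. C has the fewest and is eliminated.
Round 4: F 6, D 3. F has a majority.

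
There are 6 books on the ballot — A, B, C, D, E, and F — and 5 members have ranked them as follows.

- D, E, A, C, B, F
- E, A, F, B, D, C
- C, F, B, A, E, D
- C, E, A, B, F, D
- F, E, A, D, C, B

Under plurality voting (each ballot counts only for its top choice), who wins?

First-place vote totals:
  A: 0
  B: 0
  C: 2
  D: 1
  E: 1
  F: 1
C has the most first-place votes.

C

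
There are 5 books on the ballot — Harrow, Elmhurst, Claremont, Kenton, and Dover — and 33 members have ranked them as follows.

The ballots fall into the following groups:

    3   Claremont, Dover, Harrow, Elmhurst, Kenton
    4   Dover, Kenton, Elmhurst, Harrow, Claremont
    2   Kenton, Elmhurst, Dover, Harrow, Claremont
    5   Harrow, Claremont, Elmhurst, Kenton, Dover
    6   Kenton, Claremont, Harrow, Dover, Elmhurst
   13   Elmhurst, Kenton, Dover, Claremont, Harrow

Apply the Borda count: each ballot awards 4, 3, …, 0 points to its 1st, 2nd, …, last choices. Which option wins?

Borda scores:
  Harrow: 3·2 + 4·1 + 2·1 + 5·4 + 6·2 + 13·0 = 44
  Elmhurst: 3·1 + 4·2 + 2·3 + 5·2 + 6·0 + 13·4 = 79
  Claremont: 3·4 + 4·0 + 2·0 + 5·3 + 6·3 + 13·1 = 58
  Kenton: 3·0 + 4·3 + 2·4 + 5·1 + 6·4 + 13·3 = 88
  Dover: 3·3 + 4·4 + 2·2 + 5·0 + 6·1 + 13·2 = 61
Kenton has the highest total.

Kenton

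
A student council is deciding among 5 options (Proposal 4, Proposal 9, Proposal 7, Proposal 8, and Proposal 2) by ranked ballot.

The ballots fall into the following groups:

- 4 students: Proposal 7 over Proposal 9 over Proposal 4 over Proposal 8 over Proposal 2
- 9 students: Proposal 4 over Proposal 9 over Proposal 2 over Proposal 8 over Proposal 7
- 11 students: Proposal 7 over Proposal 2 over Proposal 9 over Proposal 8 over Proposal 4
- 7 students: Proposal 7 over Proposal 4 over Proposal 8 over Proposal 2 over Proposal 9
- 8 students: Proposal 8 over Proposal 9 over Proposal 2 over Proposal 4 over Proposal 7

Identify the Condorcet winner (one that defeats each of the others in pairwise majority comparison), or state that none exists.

Head-to-head results (39 voters total):
Proposal 4 vs Proposal 9: Proposal 9 wins 23–16.
Proposal 4 vs Proposal 7: Proposal 7 wins 22–17.
Proposal 4 vs Proposal 8: Proposal 4 wins 20–19.
Proposal 4 vs Proposal 2: Proposal 4 wins 20–19.
Proposal 9 vs Proposal 7: Proposal 7 wins 22–17.
Proposal 9 vs Proposal 8: Proposal 9 wins 24–15.
Proposal 9 vs Proposal 2: Proposal 9 wins 21–18.
Proposal 7 vs Proposal 8: Proposal 7 wins 22–17.
Proposal 7 vs Proposal 2: Proposal 7 wins 22–17.
Proposal 8 vs Proposal 2: Proposal 2 wins 20–19.
Proposal 7 beats each rival — Proposal 4 (22–17), Proposal 9 (22–17), Proposal 8 (22–17), Proposal 2 (22–17) — so Proposal 7 is the Condorcet winner.

Proposal 7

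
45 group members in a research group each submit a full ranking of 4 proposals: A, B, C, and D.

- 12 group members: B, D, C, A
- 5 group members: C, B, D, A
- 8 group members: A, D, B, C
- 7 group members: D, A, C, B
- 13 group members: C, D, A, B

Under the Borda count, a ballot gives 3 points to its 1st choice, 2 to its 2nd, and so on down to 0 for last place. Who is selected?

D

Borda scores:
  A: 12·0 + 5·0 + 8·3 + 7·2 + 13·1 = 51
  B: 12·3 + 5·2 + 8·1 + 7·0 + 13·0 = 54
  C: 12·1 + 5·3 + 8·0 + 7·1 + 13·3 = 73
  D: 12·2 + 5·1 + 8·2 + 7·3 + 13·2 = 92
D has the highest total.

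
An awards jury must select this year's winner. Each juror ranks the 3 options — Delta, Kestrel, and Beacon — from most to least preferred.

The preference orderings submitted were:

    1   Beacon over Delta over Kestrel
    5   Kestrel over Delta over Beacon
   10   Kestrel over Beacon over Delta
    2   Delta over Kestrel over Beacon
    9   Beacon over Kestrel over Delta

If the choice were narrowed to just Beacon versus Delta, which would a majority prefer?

Ballots ranking Beacon above Delta: 1+10+9 = 20.
Ballots ranking Delta above Beacon: 5+2 = 7.
Beacon wins the head-to-head, 20–7.

Beacon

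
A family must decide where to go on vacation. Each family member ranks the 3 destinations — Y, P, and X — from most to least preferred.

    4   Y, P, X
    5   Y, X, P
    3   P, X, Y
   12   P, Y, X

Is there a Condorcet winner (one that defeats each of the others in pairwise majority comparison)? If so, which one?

P

Head-to-head results (24 voters total):
Y vs P: P wins 15–9.
Y vs X: Y wins 21–3.
P vs X: P wins 19–5.
P beats each rival — Y (15–9), X (19–5) — so P is the Condorcet winner.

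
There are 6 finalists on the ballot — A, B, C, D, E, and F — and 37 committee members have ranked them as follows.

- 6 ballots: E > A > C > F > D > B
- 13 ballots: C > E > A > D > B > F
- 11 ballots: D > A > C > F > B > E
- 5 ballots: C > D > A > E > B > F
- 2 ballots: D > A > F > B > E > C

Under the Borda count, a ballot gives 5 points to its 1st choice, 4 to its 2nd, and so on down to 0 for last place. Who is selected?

Borda scores:
  A: 6·4 + 13·3 + 11·4 + 5·3 + 2·4 = 130
  B: 6·0 + 13·1 + 11·1 + 5·1 + 2·2 = 33
  C: 6·3 + 13·5 + 11·3 + 5·5 + 2·0 = 141
  D: 6·1 + 13·2 + 11·5 + 5·4 + 2·5 = 117
  E: 6·5 + 13·4 + 11·0 + 5·2 + 2·1 = 94
  F: 6·2 + 13·0 + 11·2 + 5·0 + 2·3 = 40
C has the highest total.

C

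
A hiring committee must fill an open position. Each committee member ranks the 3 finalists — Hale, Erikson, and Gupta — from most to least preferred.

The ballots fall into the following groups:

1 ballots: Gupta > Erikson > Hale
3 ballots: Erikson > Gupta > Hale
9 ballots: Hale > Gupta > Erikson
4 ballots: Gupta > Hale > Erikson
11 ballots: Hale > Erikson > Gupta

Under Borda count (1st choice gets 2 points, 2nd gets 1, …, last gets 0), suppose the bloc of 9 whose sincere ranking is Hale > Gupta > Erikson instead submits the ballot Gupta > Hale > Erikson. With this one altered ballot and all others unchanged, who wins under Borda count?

Hale

Borda totals with the altered ballot: Hale 35, Erikson 18, Gupta 31.
The winner is unchanged: still Hale.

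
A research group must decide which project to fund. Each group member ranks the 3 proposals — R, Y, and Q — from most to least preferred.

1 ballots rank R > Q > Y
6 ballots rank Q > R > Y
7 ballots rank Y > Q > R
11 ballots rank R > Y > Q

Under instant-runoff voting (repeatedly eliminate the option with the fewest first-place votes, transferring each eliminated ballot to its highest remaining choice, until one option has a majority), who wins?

Round 1: R 12, Y 7, Q 6. Q has the fewest and is eliminated.
Round 2: R 18, Y 7. R has a majority.

R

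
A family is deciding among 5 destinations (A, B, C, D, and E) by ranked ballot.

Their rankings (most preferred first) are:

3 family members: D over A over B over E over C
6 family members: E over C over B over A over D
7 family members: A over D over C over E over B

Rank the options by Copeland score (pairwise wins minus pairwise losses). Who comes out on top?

A

Pairwise results:
  A vs B: A wins 10–6.
  A vs C: A wins 10–6.
  A vs D: A wins 13–3.
  A vs E: A wins 10–6.
  B vs C: C wins 13–3.
  B vs D: D wins 10–6.
  B vs E: E wins 13–3.
  C vs D: D wins 10–6.
  C vs E: E wins 9–7.
  D vs E: D wins 10–6.
Copeland scores (wins − losses):
  A: 4 − 0 = 4
  B: 0 − 4 = -4
  C: 1 − 3 = -2
  D: 3 − 1 = 2
  E: 2 − 2 = 0
A has the best Copeland score.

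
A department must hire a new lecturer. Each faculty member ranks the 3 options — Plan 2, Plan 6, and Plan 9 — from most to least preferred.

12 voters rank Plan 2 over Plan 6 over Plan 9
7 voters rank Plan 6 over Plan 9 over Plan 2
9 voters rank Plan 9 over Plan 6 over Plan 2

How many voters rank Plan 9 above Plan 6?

Ballots ranking Plan 9 above Plan 6: 9.
Ballots ranking Plan 6 above Plan 9: 12+7 = 19.
So 9 of 28 voters prefer Plan 9 to Plan 6.

9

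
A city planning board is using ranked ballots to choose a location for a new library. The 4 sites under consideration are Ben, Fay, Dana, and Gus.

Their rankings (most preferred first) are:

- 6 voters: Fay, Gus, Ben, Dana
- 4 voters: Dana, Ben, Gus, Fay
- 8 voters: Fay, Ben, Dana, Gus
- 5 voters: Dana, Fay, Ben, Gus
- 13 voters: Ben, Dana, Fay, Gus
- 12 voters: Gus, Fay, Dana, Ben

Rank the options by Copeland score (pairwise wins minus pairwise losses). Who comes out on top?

Pairwise results:
  Ben vs Fay: Fay wins 31–17.
  Ben vs Dana: Ben wins 27–21.
  Ben vs Gus: Ben wins 30–18.
  Fay vs Dana: Fay wins 26–22.
  Fay vs Gus: Fay wins 32–16.
  Dana vs Gus: Dana wins 30–18.
Copeland scores (wins − losses):
  Ben: 2 − 1 = 1
  Fay: 3 − 0 = 3
  Dana: 1 − 2 = -1
  Gus: 0 − 3 = -3
Fay has the best Copeland score.

Fay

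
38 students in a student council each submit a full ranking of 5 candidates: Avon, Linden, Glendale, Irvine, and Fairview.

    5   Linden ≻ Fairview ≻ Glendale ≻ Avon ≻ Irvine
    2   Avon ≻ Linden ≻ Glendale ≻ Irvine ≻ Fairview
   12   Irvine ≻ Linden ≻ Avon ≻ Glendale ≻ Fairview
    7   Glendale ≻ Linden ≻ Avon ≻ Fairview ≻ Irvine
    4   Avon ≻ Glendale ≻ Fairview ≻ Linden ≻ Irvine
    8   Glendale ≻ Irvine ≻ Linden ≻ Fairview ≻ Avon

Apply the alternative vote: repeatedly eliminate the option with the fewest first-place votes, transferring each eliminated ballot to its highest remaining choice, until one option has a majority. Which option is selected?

Round 1: Glendale 15, Irvine 12, Avon 6, Linden 5, Fairview 0. Fairview has the fewest and is eliminated.
Round 2: Glendale 15, Irvine 12, Avon 6, Linden 5. Linden has the fewest and is eliminated.
Round 3: Glendale 20, Irvine 12, Avon 6. Glendale has a majority.

Glendale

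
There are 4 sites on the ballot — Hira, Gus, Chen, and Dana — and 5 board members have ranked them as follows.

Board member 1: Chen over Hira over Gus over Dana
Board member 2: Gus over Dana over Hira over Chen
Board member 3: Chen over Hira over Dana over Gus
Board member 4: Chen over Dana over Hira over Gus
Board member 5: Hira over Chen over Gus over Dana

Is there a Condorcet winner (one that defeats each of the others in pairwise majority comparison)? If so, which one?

Head-to-head results (5 voters total):
Hira vs Gus: Hira wins 4–1.
Hira vs Chen: Chen wins 3–2.
Hira vs Dana: Hira wins 3–2.
Gus vs Chen: Chen wins 4–1.
Gus vs Dana: Gus wins 3–2.
Chen vs Dana: Chen wins 4–1.
Chen beats each rival — Hira (3–2), Gus (4–1), Dana (4–1) — so Chen is the Condorcet winner.

Chen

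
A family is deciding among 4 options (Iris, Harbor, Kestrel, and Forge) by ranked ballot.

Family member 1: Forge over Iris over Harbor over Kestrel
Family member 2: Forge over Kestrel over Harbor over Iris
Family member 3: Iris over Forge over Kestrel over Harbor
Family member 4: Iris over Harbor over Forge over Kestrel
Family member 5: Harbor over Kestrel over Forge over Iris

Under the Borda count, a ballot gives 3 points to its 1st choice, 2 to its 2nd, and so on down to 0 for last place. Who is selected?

Borda scores:
  Iris: 2 + 0 + 3 + 3 + 0 = 8
  Harbor: 1 + 1 + 0 + 2 + 3 = 7
  Kestrel: 0 + 2 + 1 + 0 + 2 = 5
  Forge: 3 + 3 + 2 + 1 + 1 = 10
Forge has the highest total.

Forge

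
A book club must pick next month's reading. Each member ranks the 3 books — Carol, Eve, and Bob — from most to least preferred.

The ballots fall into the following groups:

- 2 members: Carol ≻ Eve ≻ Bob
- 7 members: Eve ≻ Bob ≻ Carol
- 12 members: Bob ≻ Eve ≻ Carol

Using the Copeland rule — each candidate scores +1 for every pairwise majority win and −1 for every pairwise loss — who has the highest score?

Bob

Pairwise results:
  Carol vs Eve: Eve wins 19–2.
  Carol vs Bob: Bob wins 19–2.
  Eve vs Bob: Bob wins 12–9.
Copeland scores (wins − losses):
  Carol: 0 − 2 = -2
  Eve: 1 − 1 = 0
  Bob: 2 − 0 = 2
Bob has the best Copeland score.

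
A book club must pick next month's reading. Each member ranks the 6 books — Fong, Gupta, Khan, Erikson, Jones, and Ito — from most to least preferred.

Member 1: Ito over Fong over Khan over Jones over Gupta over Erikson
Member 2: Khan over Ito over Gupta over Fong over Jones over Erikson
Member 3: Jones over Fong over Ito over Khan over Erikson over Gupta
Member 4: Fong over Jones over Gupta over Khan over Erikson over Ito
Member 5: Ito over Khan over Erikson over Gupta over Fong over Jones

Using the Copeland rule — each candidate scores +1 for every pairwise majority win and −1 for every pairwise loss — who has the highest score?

Ito

Pairwise results:
  Fong vs Gupta: Fong wins 3–2.
  Fong vs Khan: Fong wins 3–2.
  Fong vs Erikson: Fong wins 4–1.
  Fong vs Jones: Fong wins 4–1.
  Fong vs Ito: Ito wins 3–2.
  Gupta vs Khan: Khan wins 4–1.
  Gupta vs Erikson: Gupta wins 3–2.
  Gupta vs Jones: Jones wins 3–2.
  Gupta vs Ito: Ito wins 4–1.
  Khan vs Erikson: Khan wins 5–0.
  Khan vs Jones: Khan wins 3–2.
  Khan vs Ito: Ito wins 3–2.
  Erikson vs Jones: Jones wins 4–1.
  Erikson vs Ito: Ito wins 4–1.
  Jones vs Ito: Ito wins 3–2.
Copeland scores (wins − losses):
  Fong: 4 − 1 = 3
  Gupta: 1 − 4 = -3
  Khan: 3 − 2 = 1
  Erikson: 0 − 5 = -5
  Jones: 2 − 3 = -1
  Ito: 5 − 0 = 5
Ito has the best Copeland score.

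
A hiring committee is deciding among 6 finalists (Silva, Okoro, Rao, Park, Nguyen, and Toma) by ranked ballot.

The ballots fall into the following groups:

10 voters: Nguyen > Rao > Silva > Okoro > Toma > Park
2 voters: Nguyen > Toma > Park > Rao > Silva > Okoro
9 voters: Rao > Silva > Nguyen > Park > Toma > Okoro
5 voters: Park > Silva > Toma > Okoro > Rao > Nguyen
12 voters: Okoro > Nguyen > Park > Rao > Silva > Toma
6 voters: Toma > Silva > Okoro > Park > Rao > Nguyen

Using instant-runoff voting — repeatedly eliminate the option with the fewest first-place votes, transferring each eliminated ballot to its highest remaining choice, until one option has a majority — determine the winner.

Okoro

Round 1: Okoro 12, Nguyen 12, Rao 9, Toma 6, Park 5, Silva 0. Silva has the fewest and is eliminated.
Round 2: Okoro 12, Nguyen 12, Rao 9, Toma 6, Park 5. Park has the fewest and is eliminated.
Round 3: Okoro 12, Nguyen 12, Toma 11, Rao 9. Rao has the fewest and is eliminated.
Round 4: Nguyen 21, Okoro 12, Toma 11. Toma has the fewest and is eliminated.
Round 5: Okoro 23, Nguyen 21. Okoro has a majority.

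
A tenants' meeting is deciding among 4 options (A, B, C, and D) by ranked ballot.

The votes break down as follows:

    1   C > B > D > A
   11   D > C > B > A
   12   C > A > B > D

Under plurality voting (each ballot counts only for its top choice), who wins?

First-place vote totals:
  A: 0
  B: 0
  C: 13
  D: 11
C has the most first-place votes.

C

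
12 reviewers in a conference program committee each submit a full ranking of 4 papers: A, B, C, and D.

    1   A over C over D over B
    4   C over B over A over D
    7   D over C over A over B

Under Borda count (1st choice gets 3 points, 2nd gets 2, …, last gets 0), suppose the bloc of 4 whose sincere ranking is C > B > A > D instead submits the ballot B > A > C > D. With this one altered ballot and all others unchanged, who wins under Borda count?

D

Borda totals with the altered ballot: A 18, B 12, C 20, D 22.
The switch changes the winner from C to D.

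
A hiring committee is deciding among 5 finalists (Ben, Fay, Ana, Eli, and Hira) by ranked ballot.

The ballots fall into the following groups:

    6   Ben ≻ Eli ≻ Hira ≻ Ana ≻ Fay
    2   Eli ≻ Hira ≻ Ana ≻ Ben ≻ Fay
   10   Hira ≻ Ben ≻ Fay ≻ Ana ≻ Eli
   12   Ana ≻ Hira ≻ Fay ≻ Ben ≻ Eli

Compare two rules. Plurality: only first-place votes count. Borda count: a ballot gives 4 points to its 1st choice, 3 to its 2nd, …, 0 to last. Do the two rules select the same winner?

Plurality first-place counts: Ben 6, Fay 0, Ana 12, Eli 2, Hira 10 → Ana.
Borda totals: Ben 68, Fay 44, Ana 68, Eli 26, Hira 94 → Hira.
The two rules disagree: plurality picks Ana, Borda picks Hira.

No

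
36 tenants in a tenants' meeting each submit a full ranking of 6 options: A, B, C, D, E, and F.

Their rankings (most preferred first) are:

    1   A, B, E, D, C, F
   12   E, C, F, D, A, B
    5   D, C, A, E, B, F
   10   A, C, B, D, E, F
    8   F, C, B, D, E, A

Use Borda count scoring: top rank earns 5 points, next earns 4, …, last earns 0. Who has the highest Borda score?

Borda scores:
  A: 5 + 12·1 + 5·3 + 10·5 + 8·0 = 82
  B: 4 + 12·0 + 5·1 + 10·3 + 8·3 = 63
  C: 1 + 12·4 + 5·4 + 10·4 + 8·4 = 141
  D: 2 + 12·2 + 5·5 + 10·2 + 8·2 = 87
  E: 3 + 12·5 + 5·2 + 10·1 + 8·1 = 91
  F: 0 + 12·3 + 5·0 + 10·0 + 8·5 = 76
C has the highest total.

C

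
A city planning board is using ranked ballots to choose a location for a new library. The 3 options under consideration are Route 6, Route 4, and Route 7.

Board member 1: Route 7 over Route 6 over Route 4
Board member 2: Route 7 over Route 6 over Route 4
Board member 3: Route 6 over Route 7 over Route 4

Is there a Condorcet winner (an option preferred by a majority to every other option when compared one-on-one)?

Head-to-head results (3 voters total):
Route 6 vs Route 4: Route 6 wins 3–0.
Route 6 vs Route 7: Route 7 wins 2–1.
Route 4 vs Route 7: Route 7 wins 3–0.
Route 7 beats each rival — Route 6 (2–1), Route 4 (3–0) — so Route 7 is the Condorcet winner.

Yes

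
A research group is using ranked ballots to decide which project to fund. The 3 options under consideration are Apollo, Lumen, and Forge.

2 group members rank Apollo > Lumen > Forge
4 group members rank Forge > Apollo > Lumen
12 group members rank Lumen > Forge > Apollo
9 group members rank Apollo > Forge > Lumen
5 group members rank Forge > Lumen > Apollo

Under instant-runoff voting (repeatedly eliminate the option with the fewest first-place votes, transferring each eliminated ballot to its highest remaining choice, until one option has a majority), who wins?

Lumen

Round 1: Lumen 12, Apollo 11, Forge 9. Forge has the fewest and is eliminated.
Round 2: Lumen 17, Apollo 15. Lumen has a majority.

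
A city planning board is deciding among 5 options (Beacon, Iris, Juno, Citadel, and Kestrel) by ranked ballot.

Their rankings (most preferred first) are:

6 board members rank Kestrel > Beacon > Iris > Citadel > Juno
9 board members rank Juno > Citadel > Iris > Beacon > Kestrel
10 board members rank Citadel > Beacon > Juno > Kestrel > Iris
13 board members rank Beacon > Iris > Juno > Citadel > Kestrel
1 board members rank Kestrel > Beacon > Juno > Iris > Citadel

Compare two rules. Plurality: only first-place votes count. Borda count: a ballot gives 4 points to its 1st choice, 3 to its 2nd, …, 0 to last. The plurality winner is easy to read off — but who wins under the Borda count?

Plurality first-place counts: Beacon 13, Iris 0, Juno 9, Citadel 10, Kestrel 7 → Beacon.
Borda totals: Beacon 112, Iris 70, Juno 84, Citadel 86, Kestrel 38 → Beacon.

Beacon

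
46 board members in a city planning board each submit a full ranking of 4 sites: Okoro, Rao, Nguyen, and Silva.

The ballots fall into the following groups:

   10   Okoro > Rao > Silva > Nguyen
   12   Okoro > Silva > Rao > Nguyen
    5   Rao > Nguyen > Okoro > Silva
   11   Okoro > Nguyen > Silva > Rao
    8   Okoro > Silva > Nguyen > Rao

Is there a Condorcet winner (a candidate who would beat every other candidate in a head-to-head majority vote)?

Head-to-head results (46 voters total):
Okoro vs Rao: Okoro wins 41–5.
Okoro vs Nguyen: Okoro wins 41–5.
Okoro vs Silva: Okoro wins 46–0.
Rao vs Nguyen: Rao wins 27–19.
Rao vs Silva: Silva wins 31–15.
Nguyen vs Silva: Silva wins 30–16.
Okoro beats each rival — Rao (41–5), Nguyen (41–5), Silva (46–0) — so Okoro is the Condorcet winner.

Yes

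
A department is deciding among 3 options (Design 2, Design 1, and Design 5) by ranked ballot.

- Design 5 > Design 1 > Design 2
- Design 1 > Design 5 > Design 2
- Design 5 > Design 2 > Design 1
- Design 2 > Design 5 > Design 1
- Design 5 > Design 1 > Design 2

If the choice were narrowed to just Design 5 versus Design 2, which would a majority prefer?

Ballots ranking Design 5 above Design 2: 4.
Ballots ranking Design 2 above Design 5: 1.
Design 5 wins the head-to-head, 4–1.

Design 5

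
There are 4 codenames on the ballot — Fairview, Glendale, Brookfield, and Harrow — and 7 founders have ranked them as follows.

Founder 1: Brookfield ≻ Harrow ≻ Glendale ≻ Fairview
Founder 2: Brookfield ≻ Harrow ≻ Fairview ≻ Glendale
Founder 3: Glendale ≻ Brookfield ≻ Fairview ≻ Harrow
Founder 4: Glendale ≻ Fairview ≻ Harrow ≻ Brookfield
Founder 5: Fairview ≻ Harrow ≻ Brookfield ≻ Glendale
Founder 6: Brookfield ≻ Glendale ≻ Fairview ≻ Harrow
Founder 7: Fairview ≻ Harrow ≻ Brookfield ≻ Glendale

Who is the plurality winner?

Brookfield

First-place vote totals:
  Fairview: 2
  Glendale: 2
  Brookfield: 3
  Harrow: 0
Brookfield has the most first-place votes.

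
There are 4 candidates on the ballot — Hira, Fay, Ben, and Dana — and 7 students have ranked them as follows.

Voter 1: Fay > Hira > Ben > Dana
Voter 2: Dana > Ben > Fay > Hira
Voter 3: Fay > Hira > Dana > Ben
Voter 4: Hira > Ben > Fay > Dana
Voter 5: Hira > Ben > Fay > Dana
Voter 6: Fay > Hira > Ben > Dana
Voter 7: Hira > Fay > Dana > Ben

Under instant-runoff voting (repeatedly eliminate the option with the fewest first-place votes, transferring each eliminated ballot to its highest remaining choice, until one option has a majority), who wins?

Round 1: Hira 3, Fay 3, Dana 1, Ben 0. Ben has the fewest and is eliminated.
Round 2: Hira 3, Fay 3, Dana 1. Dana has the fewest and is eliminated.
Round 3: Fay 4, Hira 3. Fay has a majority.

Fay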